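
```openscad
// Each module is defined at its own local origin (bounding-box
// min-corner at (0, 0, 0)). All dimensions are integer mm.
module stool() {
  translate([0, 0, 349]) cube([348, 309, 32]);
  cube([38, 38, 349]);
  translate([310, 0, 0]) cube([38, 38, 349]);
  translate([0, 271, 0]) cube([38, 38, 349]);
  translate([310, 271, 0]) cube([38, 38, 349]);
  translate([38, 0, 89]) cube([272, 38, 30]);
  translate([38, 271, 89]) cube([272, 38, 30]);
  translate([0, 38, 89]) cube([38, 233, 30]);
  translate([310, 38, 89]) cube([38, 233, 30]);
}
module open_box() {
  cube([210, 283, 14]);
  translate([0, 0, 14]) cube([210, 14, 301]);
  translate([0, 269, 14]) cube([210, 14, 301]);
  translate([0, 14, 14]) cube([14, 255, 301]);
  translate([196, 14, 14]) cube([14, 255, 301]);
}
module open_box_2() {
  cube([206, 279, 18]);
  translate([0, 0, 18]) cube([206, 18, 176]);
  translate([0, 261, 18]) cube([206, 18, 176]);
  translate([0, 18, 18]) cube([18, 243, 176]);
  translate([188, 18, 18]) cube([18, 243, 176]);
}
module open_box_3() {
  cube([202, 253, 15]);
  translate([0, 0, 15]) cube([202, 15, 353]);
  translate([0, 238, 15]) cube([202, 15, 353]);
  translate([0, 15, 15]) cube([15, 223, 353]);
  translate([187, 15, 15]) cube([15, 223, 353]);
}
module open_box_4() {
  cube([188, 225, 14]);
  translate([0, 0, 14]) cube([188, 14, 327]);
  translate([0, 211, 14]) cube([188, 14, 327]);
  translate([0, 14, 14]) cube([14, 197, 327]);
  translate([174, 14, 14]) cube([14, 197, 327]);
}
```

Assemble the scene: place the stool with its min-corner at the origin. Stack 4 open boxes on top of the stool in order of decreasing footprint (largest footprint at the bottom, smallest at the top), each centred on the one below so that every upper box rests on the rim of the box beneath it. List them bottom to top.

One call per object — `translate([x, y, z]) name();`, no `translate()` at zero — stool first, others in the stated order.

stool();
translate([69, 13, 381]) open_box();
translate([71, 15, 696]) open_box_2();
translate([73, 28, 890]) open_box_3();
translate([80, 42, 1258]) open_box_4();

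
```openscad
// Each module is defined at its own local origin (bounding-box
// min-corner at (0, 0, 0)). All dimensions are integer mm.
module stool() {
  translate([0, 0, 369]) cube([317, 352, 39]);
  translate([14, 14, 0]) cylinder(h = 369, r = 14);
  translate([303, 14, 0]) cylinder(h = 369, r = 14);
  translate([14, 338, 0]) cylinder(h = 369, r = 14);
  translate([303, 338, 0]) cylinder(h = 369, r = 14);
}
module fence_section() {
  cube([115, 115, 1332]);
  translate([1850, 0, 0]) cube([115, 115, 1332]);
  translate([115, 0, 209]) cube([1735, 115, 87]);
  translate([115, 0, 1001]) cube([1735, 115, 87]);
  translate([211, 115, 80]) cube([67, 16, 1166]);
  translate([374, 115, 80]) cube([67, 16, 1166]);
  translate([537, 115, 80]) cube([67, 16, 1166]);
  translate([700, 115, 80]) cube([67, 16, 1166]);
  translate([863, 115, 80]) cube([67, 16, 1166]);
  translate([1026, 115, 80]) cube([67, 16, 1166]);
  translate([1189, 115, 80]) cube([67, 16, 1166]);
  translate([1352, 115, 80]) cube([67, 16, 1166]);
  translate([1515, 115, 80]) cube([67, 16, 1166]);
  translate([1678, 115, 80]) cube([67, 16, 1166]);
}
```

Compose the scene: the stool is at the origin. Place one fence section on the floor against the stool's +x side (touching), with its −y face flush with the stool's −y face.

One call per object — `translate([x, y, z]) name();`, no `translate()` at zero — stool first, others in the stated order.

stool();
translate([317, 0, 0]) fence_section();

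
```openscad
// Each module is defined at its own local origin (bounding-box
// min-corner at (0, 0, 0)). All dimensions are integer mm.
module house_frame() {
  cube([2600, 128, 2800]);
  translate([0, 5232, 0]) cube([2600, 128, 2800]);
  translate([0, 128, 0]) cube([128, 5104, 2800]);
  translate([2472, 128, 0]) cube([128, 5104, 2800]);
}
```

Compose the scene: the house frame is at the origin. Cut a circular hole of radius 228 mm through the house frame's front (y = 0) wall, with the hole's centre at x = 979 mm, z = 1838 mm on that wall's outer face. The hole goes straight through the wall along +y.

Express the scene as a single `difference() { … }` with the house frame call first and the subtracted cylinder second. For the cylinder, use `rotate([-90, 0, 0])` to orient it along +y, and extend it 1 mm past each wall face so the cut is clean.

difference() {
  house_frame();
  translate([979, -1, 1838]) rotate([-90, 0, 0]) cylinder(h = 130, r = 228);
}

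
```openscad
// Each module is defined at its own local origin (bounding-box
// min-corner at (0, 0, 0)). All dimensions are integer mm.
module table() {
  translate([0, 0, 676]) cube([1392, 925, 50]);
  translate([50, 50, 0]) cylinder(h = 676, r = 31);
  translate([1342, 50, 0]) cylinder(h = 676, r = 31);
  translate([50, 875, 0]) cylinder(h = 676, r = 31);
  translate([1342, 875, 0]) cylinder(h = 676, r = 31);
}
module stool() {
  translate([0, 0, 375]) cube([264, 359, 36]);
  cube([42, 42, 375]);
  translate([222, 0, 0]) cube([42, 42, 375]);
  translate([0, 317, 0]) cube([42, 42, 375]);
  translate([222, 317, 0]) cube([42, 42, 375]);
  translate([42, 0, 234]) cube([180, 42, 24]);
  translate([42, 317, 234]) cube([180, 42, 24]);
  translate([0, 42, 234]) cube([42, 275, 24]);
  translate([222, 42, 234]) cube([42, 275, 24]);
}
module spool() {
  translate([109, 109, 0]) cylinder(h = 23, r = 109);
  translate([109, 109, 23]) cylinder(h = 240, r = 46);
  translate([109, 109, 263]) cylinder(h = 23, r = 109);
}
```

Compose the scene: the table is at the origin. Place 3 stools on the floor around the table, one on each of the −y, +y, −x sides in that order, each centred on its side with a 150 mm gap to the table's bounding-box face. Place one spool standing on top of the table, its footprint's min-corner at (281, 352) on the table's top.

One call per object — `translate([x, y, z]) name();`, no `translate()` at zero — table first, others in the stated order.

table();
translate([564, -509, 0]) stool();
translate([564, 1075, 0]) stool();
translate([-414, 283, 0]) stool();
translate([281, 352, 726]) spool();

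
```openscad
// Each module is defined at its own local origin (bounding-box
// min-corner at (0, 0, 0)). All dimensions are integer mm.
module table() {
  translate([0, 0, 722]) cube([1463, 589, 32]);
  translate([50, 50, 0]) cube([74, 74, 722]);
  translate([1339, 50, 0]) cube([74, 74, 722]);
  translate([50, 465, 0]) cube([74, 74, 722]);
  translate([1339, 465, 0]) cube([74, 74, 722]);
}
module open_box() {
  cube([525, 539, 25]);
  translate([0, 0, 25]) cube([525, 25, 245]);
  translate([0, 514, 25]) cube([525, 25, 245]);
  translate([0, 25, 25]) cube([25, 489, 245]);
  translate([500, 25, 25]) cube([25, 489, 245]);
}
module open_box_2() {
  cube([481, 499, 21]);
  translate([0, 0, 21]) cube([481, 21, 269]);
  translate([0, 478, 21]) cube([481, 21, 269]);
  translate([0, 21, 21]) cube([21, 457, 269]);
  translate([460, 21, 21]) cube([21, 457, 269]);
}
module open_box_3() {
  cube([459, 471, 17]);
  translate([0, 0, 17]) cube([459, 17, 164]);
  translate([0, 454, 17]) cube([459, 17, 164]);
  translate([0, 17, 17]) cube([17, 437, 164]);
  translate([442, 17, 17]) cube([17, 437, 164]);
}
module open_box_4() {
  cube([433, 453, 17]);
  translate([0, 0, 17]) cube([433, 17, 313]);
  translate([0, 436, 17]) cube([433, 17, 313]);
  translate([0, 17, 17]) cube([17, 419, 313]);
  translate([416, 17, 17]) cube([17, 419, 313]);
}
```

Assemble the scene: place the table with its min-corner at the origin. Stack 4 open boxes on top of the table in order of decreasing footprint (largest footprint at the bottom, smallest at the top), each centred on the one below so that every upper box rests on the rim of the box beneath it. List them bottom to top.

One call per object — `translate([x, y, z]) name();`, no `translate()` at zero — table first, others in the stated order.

table();
translate([469, 25, 754]) open_box();
translate([491, 45, 1024]) open_box_2();
translate([502, 59, 1314]) open_box_3();
translate([515, 68, 1495]) open_box_4();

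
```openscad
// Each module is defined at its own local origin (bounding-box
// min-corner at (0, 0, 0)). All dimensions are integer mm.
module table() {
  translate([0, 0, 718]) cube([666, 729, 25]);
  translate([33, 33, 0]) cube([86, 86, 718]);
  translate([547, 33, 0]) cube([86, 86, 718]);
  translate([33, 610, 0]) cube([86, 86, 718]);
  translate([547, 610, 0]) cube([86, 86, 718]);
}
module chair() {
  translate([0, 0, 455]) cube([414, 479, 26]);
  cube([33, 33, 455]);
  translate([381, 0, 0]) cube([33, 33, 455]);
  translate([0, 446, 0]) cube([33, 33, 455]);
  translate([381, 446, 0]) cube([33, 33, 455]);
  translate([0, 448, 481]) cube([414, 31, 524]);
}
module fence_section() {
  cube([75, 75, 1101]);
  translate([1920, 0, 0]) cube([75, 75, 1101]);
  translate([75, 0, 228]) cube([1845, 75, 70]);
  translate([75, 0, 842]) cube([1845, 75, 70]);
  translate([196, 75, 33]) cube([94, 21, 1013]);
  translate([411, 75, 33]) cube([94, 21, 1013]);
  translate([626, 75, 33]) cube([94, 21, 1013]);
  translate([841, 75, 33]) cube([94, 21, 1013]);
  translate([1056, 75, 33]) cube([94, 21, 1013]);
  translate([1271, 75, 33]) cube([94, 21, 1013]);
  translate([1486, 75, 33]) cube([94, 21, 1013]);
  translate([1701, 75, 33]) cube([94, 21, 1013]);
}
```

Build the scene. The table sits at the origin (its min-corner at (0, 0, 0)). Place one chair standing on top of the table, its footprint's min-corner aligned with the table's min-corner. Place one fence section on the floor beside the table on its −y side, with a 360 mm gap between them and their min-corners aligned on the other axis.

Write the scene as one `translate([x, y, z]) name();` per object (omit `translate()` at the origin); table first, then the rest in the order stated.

table();
translate([0, 0, 743]) chair();
translate([0, -456, 0]) fence_section();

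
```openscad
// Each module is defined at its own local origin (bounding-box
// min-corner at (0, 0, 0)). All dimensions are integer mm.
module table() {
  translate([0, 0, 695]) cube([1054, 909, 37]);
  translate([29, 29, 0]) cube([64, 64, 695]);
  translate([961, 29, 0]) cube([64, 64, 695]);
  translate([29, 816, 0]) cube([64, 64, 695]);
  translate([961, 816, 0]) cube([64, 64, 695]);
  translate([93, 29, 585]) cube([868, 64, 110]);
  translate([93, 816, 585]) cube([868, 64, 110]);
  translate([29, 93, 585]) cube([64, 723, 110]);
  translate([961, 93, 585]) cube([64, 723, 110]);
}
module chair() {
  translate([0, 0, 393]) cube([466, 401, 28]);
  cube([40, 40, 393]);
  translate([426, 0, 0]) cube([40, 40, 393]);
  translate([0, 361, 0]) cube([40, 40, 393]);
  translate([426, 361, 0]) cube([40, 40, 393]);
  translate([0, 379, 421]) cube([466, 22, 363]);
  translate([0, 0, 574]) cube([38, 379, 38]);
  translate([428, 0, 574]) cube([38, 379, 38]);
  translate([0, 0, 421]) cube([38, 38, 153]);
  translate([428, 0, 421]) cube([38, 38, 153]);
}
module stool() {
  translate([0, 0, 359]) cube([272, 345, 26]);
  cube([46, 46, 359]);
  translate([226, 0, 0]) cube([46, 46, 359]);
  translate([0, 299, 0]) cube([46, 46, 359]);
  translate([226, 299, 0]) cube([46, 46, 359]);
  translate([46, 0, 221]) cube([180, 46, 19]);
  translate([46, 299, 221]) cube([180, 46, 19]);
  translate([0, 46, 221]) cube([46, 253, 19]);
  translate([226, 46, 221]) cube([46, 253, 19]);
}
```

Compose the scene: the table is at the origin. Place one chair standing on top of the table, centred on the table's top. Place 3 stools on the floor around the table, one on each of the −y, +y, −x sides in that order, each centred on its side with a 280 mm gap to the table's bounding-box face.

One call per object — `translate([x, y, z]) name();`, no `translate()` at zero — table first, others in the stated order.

table();
translate([294, 254, 732]) chair();
translate([391, -625, 0]) stool();
translate([391, 1189, 0]) stool();
translate([-552, 282, 0]) stool();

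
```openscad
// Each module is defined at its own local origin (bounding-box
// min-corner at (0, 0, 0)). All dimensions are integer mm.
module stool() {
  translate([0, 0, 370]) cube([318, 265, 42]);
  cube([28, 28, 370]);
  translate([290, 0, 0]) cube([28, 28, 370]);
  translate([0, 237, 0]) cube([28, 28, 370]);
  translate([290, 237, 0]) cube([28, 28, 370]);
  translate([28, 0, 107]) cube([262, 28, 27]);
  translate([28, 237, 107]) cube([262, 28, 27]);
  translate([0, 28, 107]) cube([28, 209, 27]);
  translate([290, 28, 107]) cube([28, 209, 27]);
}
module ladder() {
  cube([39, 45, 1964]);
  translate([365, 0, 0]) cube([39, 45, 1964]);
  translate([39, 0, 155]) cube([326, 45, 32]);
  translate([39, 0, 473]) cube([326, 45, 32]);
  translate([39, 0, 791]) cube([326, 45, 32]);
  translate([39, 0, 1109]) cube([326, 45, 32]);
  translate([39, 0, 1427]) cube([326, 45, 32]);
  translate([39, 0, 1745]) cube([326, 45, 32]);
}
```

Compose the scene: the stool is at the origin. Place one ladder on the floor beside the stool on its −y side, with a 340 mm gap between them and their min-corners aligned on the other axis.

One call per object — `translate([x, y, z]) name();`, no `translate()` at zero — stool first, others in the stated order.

stool();
translate([0, -385, 0]) ladder();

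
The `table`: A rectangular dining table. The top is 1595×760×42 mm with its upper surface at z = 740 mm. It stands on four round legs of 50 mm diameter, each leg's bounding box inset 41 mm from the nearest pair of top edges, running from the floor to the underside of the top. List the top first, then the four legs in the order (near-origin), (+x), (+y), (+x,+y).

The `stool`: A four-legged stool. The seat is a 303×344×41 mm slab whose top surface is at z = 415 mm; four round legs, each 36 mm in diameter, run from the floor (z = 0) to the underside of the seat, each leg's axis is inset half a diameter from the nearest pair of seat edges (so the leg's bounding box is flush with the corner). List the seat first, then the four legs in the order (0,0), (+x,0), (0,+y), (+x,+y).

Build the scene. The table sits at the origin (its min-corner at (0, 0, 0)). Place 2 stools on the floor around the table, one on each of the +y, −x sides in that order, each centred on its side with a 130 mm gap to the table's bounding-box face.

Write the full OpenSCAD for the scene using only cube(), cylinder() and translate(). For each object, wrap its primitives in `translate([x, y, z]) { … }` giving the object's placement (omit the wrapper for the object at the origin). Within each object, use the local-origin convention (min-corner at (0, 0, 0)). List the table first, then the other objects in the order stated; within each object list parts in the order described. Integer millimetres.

translate([0, 0, 698]) cube([1595, 760, 42]);
translate([66, 66, 0]) cylinder(h = 698, r = 25);
translate([1529, 66, 0]) cylinder(h = 698, r = 25);
translate([66, 694, 0]) cylinder(h = 698, r = 25);
translate([1529, 694, 0]) cylinder(h = 698, r = 25);
translate([646, 890, 0]) {
  translate([0, 0, 374]) cube([303, 344, 41]);
  translate([18, 18, 0]) cylinder(h = 374, r = 18);
  translate([285, 18, 0]) cylinder(h = 374, r = 18);
  translate([18, 326, 0]) cylinder(h = 374, r = 18);
  translate([285, 326, 0]) cylinder(h = 374, r = 18);
}
translate([-433, 208, 0]) {
  translate([0, 0, 374]) cube([303, 344, 41]);
  translate([18, 18, 0]) cylinder(h = 374, r = 18);
  translate([285, 18, 0]) cylinder(h = 374, r = 18);
  translate([18, 326, 0]) cylinder(h = 374, r = 18);
  translate([285, 326, 0]) cylinder(h = 374, r = 18);
}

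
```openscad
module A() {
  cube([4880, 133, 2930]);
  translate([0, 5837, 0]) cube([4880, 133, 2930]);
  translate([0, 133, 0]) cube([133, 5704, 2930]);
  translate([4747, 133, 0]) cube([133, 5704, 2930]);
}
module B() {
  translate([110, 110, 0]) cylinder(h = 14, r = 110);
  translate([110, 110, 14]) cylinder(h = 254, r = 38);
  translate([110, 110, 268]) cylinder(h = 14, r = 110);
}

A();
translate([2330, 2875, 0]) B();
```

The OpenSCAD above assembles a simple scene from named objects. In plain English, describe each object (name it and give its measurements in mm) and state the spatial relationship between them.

A is a box-shaped house frame (walls only): outside footprint 4880×5970 mm, wall height 2930 mm, wall thickness 133 mm. The two y-facing walls run the full x-width; the two x-facing walls fit between the inner faces of the y-facing walls.

B is a spool: two coaxial disc flanges of radius 110 mm and thickness 14 mm, joined by a core cylinder of radius 38 mm and height 254 mm. The lower flange rests on z = 0 and the three cylinders share a vertical axis.

The spool sits inside the house frame, centred.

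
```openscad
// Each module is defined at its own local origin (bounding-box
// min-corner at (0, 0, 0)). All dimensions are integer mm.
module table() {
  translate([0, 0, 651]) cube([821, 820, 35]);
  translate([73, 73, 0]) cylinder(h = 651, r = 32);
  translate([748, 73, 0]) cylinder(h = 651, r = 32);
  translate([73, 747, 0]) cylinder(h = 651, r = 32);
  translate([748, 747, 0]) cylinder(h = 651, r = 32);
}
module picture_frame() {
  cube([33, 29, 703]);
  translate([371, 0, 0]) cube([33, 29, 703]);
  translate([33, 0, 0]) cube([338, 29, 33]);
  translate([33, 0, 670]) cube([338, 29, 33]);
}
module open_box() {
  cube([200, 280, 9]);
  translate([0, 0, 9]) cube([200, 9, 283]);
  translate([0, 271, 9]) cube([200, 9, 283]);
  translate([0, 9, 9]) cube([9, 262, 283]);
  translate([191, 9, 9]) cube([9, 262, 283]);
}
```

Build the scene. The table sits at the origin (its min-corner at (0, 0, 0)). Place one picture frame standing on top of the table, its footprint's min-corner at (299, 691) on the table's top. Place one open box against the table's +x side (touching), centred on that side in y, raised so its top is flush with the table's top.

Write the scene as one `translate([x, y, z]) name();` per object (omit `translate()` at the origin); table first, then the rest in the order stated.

table();
translate([299, 691, 686]) picture_frame();
translate([821, 270, 394]) open_box();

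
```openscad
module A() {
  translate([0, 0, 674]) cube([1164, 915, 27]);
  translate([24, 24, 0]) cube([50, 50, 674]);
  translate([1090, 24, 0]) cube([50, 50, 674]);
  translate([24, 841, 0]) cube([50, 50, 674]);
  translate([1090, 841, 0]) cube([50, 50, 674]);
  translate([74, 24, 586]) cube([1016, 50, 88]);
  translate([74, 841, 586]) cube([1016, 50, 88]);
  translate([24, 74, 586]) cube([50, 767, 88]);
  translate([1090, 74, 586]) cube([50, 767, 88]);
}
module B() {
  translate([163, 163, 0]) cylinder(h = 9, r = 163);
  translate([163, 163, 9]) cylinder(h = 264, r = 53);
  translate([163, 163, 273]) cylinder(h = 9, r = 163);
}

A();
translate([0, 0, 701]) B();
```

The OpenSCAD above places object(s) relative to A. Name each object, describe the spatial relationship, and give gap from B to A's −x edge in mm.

A is a table. B is a spool. The spool is on top of the table. The gap from the spool to the table's −x edge is 0 mm.

The spool's min-x is at 0; the table's min-x is 0; gap = 0 mm.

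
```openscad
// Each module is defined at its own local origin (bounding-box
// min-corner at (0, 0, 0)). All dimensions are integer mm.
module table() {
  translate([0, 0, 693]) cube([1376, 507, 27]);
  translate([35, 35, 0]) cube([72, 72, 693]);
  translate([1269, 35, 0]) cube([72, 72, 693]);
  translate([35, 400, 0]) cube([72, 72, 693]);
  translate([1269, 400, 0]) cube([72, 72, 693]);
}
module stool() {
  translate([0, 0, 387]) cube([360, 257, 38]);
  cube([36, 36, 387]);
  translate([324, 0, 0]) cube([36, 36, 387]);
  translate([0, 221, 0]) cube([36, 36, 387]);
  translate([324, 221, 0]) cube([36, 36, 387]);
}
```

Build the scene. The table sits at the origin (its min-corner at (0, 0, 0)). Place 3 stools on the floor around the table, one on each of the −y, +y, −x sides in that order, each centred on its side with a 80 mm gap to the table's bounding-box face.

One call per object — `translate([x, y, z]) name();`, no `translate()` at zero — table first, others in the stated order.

table();
translate([508, -337, 0]) stool();
translate([508, 587, 0]) stool();
translate([-440, 125, 0]) stool();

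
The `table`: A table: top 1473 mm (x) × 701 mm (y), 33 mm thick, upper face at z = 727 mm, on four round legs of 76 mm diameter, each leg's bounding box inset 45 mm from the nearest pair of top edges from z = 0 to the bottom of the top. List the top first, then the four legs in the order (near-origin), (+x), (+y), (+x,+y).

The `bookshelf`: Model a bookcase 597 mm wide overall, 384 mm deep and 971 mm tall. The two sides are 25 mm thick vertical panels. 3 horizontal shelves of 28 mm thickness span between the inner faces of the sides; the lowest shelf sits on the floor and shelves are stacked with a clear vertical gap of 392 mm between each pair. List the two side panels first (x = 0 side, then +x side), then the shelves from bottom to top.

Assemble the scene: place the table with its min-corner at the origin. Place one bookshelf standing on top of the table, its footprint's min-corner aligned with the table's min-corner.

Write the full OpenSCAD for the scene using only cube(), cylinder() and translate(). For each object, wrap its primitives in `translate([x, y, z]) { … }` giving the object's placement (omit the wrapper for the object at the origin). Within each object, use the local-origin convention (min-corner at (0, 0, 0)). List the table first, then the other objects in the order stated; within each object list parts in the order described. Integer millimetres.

translate([0, 0, 694]) cube([1473, 701, 33]);
translate([83, 83, 0]) cylinder(h = 694, r = 38);
translate([1390, 83, 0]) cylinder(h = 694, r = 38);
translate([83, 618, 0]) cylinder(h = 694, r = 38);
translate([1390, 618, 0]) cylinder(h = 694, r = 38);
translate([0, 0, 727]) {
  cube([25, 384, 971]);
  translate([572, 0, 0]) cube([25, 384, 971]);
  translate([25, 0, 0]) cube([547, 384, 28]);
  translate([25, 0, 420]) cube([547, 384, 28]);
  translate([25, 0, 840]) cube([547, 384, 28]);
}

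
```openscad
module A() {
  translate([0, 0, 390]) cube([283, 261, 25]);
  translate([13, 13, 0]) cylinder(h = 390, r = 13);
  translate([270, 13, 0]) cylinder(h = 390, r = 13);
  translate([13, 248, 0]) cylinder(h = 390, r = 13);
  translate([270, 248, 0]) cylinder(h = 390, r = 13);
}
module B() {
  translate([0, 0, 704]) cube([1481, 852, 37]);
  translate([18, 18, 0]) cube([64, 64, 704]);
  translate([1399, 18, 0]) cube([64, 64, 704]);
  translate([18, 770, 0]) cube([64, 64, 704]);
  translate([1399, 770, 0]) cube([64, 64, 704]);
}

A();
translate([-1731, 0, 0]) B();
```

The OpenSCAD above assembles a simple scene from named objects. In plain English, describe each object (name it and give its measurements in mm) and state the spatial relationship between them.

A is a four-legged stool. The seat is a 283×261×25 mm slab whose top surface is at z = 415 mm; four round legs, each 26 mm in diameter, run from the floor (z = 0) to the underside of the seat, each leg's axis is inset half a diameter from the nearest pair of seat edges (so the leg's bounding box is flush with the corner).

B is a table: top 1481 mm (x) × 852 mm (y), 37 mm thick, upper face at z = 741 mm, on four 64×64 mm square legs, each inset 18 mm from the nearest pair of top edges, running from z = 0 to the bottom of the top.

The table is on the floor beside the stool on its −x side.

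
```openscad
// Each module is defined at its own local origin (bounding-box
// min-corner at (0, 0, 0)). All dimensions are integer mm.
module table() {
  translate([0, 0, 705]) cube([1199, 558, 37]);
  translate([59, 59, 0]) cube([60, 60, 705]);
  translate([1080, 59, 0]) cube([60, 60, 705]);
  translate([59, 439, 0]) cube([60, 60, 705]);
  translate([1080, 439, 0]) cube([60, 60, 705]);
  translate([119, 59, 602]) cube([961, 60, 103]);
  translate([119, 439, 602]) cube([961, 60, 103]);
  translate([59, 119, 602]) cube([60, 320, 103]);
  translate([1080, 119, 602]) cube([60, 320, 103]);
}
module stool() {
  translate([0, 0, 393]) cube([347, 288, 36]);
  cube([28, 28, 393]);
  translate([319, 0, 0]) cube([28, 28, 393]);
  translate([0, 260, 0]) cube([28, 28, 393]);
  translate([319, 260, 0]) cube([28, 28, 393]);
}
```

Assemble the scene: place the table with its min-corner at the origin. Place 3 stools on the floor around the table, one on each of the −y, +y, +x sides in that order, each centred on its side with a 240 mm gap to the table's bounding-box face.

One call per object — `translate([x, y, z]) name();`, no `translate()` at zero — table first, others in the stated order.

table();
translate([426, -528, 0]) stool();
translate([426, 798, 0]) stool();
translate([1439, 135, 0]) stool();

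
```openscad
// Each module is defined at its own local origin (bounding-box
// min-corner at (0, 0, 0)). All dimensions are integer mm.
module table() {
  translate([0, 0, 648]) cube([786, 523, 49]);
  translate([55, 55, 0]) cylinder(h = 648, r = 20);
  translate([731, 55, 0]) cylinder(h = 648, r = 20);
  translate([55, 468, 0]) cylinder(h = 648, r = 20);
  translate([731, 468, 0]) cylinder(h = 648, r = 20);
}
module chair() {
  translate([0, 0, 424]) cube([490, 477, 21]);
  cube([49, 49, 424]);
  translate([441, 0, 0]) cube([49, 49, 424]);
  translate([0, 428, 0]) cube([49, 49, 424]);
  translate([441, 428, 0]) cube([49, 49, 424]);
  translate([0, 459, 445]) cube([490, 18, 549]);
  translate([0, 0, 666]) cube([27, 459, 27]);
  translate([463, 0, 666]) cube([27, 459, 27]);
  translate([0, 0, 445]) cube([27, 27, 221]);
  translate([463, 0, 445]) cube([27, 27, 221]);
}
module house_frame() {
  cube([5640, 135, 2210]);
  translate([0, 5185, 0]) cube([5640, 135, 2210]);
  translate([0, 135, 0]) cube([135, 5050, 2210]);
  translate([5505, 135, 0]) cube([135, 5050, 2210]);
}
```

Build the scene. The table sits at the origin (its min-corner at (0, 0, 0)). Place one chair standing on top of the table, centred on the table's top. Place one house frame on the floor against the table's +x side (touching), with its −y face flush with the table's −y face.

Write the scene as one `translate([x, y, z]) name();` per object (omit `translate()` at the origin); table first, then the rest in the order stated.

table();
translate([148, 23, 697]) chair();
translate([786, 0, 0]) house_frame();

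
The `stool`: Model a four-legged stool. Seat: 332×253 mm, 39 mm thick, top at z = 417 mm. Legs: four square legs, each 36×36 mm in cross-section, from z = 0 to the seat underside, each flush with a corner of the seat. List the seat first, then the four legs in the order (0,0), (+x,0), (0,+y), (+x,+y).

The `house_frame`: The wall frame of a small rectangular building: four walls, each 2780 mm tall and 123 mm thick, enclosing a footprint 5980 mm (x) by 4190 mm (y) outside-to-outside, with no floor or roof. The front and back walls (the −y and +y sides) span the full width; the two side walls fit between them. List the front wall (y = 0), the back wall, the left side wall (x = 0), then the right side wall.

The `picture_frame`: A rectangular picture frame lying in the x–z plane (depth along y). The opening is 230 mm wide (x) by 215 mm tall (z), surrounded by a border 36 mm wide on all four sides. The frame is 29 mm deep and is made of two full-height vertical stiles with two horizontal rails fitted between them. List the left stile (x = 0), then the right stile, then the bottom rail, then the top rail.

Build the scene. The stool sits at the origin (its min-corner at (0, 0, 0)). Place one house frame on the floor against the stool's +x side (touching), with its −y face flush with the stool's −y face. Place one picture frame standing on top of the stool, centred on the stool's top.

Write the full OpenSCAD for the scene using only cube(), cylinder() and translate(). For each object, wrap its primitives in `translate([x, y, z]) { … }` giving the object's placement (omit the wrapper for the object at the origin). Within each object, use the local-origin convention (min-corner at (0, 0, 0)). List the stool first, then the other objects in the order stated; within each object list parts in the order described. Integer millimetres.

translate([0, 0, 378]) cube([332, 253, 39]);
cube([36, 36, 378]);
translate([296, 0, 0]) cube([36, 36, 378]);
translate([0, 217, 0]) cube([36, 36, 378]);
translate([296, 217, 0]) cube([36, 36, 378]);
translate([332, 0, 0]) {
  cube([5980, 123, 2780]);
  translate([0, 4067, 0]) cube([5980, 123, 2780]);
  translate([0, 123, 0]) cube([123, 3944, 2780]);
  translate([5857, 123, 0]) cube([123, 3944, 2780]);
}
translate([15, 112, 417]) {
  cube([36, 29, 287]);
  translate([266, 0, 0]) cube([36, 29, 287]);
  translate([36, 0, 0]) cube([230, 29, 36]);
  translate([36, 0, 251]) cube([230, 29, 36]);
}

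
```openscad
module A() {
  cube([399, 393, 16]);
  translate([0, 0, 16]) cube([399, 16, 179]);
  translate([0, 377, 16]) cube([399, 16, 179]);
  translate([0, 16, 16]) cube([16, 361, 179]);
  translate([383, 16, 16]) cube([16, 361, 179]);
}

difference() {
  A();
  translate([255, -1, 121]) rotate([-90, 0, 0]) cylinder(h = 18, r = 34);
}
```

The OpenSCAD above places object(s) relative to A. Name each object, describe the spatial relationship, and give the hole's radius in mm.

A is an open box. The open box has a circular hole through its front wall. The hole's radius is 34 mm.

The subtracted cylinder has r = 34 mm.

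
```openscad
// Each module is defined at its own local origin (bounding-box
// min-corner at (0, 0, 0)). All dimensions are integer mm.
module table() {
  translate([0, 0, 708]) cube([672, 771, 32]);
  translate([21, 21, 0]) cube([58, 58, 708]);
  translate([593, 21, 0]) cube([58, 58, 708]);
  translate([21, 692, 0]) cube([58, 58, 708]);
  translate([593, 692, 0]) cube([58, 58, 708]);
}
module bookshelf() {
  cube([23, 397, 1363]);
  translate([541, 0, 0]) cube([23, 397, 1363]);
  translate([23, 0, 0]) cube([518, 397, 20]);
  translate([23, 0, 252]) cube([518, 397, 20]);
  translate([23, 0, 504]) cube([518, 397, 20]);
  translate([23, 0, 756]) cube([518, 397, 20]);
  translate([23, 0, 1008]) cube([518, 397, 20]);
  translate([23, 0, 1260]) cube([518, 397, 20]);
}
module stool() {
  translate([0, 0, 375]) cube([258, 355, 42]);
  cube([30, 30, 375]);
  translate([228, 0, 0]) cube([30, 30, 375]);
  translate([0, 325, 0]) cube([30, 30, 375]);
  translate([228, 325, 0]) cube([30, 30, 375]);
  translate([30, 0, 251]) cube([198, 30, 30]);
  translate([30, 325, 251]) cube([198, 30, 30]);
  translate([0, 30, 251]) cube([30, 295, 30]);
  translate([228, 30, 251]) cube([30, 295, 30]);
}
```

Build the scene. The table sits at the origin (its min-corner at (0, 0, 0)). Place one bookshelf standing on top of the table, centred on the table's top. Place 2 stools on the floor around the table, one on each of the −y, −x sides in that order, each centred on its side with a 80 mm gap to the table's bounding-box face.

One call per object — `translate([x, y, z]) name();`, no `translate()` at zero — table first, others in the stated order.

table();
translate([54, 187, 740]) bookshelf();
translate([207, -435, 0]) stool();
translate([-338, 208, 0]) stool();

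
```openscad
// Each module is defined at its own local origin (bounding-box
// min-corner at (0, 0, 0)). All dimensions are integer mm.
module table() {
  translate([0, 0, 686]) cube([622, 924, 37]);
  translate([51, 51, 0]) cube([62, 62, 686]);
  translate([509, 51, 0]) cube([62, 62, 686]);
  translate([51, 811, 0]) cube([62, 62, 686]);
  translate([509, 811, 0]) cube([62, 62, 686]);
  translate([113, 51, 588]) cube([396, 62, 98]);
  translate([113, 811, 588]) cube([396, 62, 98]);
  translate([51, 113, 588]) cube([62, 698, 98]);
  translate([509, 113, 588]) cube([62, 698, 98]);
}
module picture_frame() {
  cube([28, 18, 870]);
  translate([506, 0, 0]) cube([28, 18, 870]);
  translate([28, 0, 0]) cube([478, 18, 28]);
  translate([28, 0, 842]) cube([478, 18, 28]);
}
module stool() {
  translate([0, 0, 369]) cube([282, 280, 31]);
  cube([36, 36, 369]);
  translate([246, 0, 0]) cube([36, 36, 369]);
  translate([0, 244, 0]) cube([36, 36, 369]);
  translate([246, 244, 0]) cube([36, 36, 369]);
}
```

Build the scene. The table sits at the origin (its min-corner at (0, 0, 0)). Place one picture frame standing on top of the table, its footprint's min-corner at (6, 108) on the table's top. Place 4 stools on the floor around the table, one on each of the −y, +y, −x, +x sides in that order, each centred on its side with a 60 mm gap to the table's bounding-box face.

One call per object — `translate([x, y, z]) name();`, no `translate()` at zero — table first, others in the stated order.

table();
translate([6, 108, 723]) picture_frame();
translate([170, -340, 0]) stool();
translate([170, 984, 0]) stool();
translate([-342, 322, 0]) stool();
translate([682, 322, 0]) stool();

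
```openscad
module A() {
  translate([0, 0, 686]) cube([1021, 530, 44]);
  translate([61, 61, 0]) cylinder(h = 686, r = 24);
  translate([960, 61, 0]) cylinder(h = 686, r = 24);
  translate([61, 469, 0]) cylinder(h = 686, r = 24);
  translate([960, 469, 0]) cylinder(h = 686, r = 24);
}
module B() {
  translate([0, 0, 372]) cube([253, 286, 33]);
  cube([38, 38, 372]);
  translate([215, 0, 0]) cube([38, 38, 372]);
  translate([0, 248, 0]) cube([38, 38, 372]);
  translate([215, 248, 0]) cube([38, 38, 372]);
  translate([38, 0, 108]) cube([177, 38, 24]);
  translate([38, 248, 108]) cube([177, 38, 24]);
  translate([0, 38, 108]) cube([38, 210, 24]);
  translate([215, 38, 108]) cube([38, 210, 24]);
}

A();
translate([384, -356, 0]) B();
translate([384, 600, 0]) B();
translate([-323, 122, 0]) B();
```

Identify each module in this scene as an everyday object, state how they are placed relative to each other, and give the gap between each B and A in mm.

Each stool's nearest face is 70 mm from the table's bounding box.

A is a table. B is a stool. Three stools sit around the table at the −y, +y, −x sides. The gap between each stool and the table is 70 mm.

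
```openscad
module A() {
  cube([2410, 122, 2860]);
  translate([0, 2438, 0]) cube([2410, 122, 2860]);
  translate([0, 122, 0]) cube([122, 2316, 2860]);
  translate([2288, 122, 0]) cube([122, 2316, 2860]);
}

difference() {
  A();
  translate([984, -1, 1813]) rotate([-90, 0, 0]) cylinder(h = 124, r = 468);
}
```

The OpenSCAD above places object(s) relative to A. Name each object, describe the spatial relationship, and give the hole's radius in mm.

A is a house frame. The house frame has a circular hole through its front wall. The hole's radius is 468 mm.

The subtracted cylinder has r = 468 mm.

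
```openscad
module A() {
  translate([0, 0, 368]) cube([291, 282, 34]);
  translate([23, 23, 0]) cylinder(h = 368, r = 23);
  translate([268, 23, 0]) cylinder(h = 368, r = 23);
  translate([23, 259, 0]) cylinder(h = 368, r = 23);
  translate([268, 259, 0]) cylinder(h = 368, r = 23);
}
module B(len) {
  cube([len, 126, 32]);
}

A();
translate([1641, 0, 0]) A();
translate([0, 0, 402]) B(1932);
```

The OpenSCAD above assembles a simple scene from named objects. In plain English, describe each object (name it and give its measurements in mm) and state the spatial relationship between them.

A is a simple wooden stool: a rectangular seat 291 mm (x) by 282 mm (y), 34 mm thick, top face at z = 402 mm, on four round legs, each 46 mm in diameter. The legs rest on z = 0, each leg's axis is inset half a diameter from the nearest pair of seat edges (so the leg's bounding box is flush with the corner).

B is a rectangular beam 1932 mm long (x), 126 mm deep (y), 32 mm thick (z).

The beam spans the tops of two stools placed 1350 mm apart, resting at z = 402 mm.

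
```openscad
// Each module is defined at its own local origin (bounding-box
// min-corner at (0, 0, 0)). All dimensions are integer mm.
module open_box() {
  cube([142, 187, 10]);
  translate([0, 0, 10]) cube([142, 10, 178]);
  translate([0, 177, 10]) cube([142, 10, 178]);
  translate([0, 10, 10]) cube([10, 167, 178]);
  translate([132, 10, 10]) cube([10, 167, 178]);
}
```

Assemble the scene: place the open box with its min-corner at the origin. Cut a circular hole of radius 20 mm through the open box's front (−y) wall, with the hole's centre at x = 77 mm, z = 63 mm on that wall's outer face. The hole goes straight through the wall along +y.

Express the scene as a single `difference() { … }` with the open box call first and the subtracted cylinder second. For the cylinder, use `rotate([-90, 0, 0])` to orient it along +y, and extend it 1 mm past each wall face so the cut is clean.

difference() {
  open_box();
  translate([77, -1, 63]) rotate([-90, 0, 0]) cylinder(h = 12, r = 20);
}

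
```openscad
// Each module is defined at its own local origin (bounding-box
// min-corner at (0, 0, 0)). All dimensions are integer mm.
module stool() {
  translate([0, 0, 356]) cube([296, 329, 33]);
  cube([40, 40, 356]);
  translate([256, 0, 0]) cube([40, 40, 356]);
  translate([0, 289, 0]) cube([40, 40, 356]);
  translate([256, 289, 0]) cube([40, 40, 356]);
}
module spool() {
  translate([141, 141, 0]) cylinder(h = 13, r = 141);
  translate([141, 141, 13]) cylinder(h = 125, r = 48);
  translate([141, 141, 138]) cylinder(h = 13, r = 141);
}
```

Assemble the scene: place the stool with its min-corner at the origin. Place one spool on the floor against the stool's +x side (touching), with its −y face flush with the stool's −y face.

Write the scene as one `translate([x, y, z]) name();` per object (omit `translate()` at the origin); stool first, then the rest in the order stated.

stool();
translate([296, 0, 0]) spool();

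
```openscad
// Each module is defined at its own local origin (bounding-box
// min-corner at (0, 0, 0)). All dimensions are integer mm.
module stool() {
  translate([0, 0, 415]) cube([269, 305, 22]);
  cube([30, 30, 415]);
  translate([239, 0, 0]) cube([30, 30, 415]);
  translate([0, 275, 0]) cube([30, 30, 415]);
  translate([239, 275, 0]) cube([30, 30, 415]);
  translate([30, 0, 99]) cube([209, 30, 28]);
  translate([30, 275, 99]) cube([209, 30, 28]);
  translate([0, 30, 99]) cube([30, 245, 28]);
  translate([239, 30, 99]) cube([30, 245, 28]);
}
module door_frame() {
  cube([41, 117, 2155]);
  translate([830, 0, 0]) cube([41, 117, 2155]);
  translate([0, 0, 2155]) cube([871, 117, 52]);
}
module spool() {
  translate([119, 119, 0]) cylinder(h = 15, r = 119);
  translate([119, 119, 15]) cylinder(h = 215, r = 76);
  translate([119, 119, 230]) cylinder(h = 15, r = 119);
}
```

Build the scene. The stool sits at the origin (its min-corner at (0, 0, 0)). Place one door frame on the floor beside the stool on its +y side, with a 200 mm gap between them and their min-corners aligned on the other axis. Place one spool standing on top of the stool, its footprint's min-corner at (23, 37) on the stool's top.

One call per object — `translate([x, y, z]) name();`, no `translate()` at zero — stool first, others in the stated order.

stool();
translate([0, 505, 0]) door_frame();
translate([23, 37, 437]) spool();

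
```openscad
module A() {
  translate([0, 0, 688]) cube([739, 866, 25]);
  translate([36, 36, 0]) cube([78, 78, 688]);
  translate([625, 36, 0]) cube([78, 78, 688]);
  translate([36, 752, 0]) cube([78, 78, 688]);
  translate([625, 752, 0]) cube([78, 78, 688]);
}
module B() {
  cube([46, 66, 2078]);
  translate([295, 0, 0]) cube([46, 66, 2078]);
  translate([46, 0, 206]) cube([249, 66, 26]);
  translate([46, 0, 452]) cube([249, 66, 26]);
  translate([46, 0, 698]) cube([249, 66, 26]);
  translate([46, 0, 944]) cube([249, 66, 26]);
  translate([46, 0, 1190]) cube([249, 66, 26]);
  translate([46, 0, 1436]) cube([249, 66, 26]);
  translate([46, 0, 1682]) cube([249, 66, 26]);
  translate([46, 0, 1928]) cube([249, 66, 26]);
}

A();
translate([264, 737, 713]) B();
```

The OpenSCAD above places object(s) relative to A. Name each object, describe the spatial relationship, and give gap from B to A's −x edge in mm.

The ladder's min-x is at 264; the table's min-x is 0; gap = 264 mm.

A is a table. B is a ladder. The ladder is on top of the table. The gap from the ladder to the table's −x edge is 264 mm.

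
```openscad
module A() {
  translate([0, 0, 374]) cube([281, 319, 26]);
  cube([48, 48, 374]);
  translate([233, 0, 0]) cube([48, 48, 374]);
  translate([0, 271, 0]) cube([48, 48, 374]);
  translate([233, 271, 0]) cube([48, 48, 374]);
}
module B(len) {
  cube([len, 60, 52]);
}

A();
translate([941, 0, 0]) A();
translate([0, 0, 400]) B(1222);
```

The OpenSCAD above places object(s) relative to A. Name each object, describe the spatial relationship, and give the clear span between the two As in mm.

Second stool starts at x = 941; first ends at x = 281; clear span = 941 − 281 = 660 mm.

A is a stool. B is a beam. A beam spans the tops of two stools. The clear span between the two stools is 660 mm.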